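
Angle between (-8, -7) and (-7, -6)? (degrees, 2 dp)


u.v = 98, |u| = sqrt(113) = 10.6301, |v| = sqrt(85) = 9.2195
cos(theta) = u.v/(|u||v|) = 98/sqrt(9605) = 0.999948
theta = acos(0.999948) = 0.58 degrees

0.58 degrees


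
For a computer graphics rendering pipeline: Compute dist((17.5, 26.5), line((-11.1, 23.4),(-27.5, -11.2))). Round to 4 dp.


|cross product| = 938.72
|line direction| = sqrt(1466.12) = 38.2899
Distance = 938.72/sqrt(1466.12) = 24.5161

24.5161


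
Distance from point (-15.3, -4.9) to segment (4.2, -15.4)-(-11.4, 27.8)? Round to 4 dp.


Project P onto AB: t = 0.3592 (clamped to [0,1])
Closest point on segment: (-1.4038, 0.1181)
Distance: 14.7745

14.7745


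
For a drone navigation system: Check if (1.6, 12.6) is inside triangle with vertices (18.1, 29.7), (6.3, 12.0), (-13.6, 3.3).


Cross products: AB x AP = -90.27, BC x BP = -52.83, CA x CP = -106.47
All same sign? yes

Yes, inside


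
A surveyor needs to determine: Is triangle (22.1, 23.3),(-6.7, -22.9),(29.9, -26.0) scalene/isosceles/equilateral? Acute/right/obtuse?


Side lengths squared: AB^2=2963.88, BC^2=1349.17, CA^2=2491.33
Sorted: [1349.17, 2491.33, 2963.88]
By sides: Scalene, By angles: Acute

Scalene, Acute


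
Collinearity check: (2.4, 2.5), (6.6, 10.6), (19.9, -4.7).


Cross product: (6.6-2.4)*((-4.7)-2.5) - (10.6-2.5)*(19.9-2.4)
= -171.99

No, not collinear


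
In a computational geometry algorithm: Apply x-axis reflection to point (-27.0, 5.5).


Reflection over x-axis: (x,y) -> (x,-y)
(-27, 5.5) -> (-27, -5.5)

(-27, -5.5)


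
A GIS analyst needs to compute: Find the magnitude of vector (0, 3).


|u| = sqrt(0^2 + 3^2) = sqrt(9) = 3

3


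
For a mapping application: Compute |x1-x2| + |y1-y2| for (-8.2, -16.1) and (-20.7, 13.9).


|(-8.2)-(-20.7)| + |(-16.1)-13.9| = 12.5 + 30 = 42.5

42.5


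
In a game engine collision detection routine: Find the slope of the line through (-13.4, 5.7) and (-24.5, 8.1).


slope = (y2-y1)/(x2-x1) = (8.1-5.7)/((-24.5)-(-13.4)) = 2.4/(-11.1) = -0.2162

-0.2162


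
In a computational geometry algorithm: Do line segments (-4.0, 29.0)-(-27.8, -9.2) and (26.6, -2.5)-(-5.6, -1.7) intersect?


Cross products: d1=-989.82, d2=259.26, d3=1918.62, d4=669.54
d1*d2 < 0 and d3*d4 < 0? no

No, they don't intersect


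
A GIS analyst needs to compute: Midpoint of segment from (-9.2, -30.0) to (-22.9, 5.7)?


M = (((-9.2)+(-22.9))/2, ((-30)+5.7)/2)
= (-16.05, -12.15)

(-16.05, -12.15)


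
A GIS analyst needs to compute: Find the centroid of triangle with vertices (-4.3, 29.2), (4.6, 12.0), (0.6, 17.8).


Centroid = ((x_A+x_B+x_C)/3, (y_A+y_B+y_C)/3)
= (((-4.3)+4.6+0.6)/3, (29.2+12+17.8)/3)
= (0.3, 19.6667)

(0.3, 19.6667)


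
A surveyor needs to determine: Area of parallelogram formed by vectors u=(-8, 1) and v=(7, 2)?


|u x v| = |(-8)*2 - 1*7|
= |(-16) - 7| = 23

23


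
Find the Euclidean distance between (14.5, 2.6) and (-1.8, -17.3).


dx=-16.3, dy=-19.9
d^2 = (-16.3)^2 + (-19.9)^2 = 661.7
d = sqrt(661.7) = 25.7235

25.7235


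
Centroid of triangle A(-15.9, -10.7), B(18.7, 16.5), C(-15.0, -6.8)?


Centroid = ((x_A+x_B+x_C)/3, (y_A+y_B+y_C)/3)
= (((-15.9)+18.7+(-15))/3, ((-10.7)+16.5+(-6.8))/3)
= (-4.0667, -0.3333)

(-4.0667, -0.3333)


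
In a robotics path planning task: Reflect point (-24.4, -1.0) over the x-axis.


Reflection over x-axis: (x,y) -> (x,-y)
(-24.4, -1) -> (-24.4, 1)

(-24.4, 1)


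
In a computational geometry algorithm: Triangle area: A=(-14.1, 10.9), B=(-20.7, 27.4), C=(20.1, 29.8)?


Area = |x_A(y_B-y_C) + x_B(y_C-y_A) + x_C(y_A-y_B)|/2
= |33.84 + (-391.23) + (-331.65)|/2
= 689.04/2 = 344.52

344.52


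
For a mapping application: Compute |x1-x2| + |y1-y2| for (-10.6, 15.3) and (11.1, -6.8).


|(-10.6)-11.1| + |15.3-(-6.8)| = 21.7 + 22.1 = 43.8

43.8


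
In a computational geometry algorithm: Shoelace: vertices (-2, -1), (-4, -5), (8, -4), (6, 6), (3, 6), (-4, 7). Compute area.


Shoelace sum: ((-2)*(-5) - (-4)*(-1)) + ((-4)*(-4) - 8*(-5)) + (8*6 - 6*(-4)) + (6*6 - 3*6) + (3*7 - (-4)*6) + ((-4)*(-1) - (-2)*7)
= 215
Area = |215|/2 = 107.5

107.5


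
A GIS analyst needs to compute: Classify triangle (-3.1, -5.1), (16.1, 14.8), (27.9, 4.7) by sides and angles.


Side lengths squared: AB^2=764.65, BC^2=241.25, CA^2=1057.04
Sorted: [241.25, 764.65, 1057.04]
By sides: Scalene, By angles: Obtuse

Scalene, Obtuse


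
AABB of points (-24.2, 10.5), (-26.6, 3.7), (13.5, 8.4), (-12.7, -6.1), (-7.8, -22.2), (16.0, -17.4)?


x range: [-26.6, 16]
y range: [-22.2, 10.5]
Bounding box: (-26.6,-22.2) to (16,10.5)

(-26.6,-22.2) to (16,10.5)


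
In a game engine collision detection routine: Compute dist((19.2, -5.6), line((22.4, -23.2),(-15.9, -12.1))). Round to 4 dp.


|cross product| = 638.56
|line direction| = sqrt(1590.1) = 39.8761
Distance = 638.56/sqrt(1590.1) = 16.0136

16.0136


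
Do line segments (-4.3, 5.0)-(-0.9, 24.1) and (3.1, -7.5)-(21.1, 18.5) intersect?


Cross products: d1=417.4, d2=672.8, d3=-183.84, d4=-439.24
d1*d2 < 0 and d3*d4 < 0? no

No, they don't intersect


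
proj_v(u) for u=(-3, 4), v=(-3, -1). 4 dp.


u.v = 5, |v| = sqrt(10) = 3.1623
Scalar projection = u.v / |v| = 5 / sqrt(10) = 1.5811

1.5811


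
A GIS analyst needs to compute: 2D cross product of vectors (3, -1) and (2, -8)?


u x v = u_x*v_y - u_y*v_x = 3*(-8) - (-1)*2
= (-24) - (-2) = -22

-22


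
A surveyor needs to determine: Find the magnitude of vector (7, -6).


|u| = sqrt(7^2 + (-6)^2) = sqrt(85) = 9.2195

9.2195


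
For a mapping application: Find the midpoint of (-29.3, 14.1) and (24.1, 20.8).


M = (((-29.3)+24.1)/2, (14.1+20.8)/2)
= (-2.6, 17.45)

(-2.6, 17.45)


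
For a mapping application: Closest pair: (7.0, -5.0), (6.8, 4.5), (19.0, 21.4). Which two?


d(P0,P1) = 9.5021, d(P0,P2) = 28.9993, d(P1,P2) = 20.8435
Closest: P0 and P1

Closest pair: (7.0, -5.0) and (6.8, 4.5), distance = 9.5021


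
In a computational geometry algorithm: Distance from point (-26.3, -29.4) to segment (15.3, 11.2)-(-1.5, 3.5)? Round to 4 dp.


Project P onto AB: t = 1 (clamped to [0,1])
Closest point on segment: (-1.5, 3.5)
Distance: 41.2001

41.2001


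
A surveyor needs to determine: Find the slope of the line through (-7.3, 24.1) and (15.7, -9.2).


slope = (y2-y1)/(x2-x1) = ((-9.2)-24.1)/(15.7-(-7.3)) = (-33.3)/23 = -1.4478

-1.4478


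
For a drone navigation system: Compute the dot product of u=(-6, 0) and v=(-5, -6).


u . v = u_x*v_x + u_y*v_y = (-6)*(-5) + 0*(-6)
= 30 + 0 = 30

30


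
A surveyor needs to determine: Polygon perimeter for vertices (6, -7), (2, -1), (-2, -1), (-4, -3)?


Sides: (6, -7)->(2, -1): sqrt(52) = 7.211103, (2, -1)->(-2, -1): sqrt(16) = 4, (-2, -1)->(-4, -3): sqrt(8) = 2.828427, (-4, -3)->(6, -7): sqrt(116) = 10.77033
Sum = 24.80986
Perimeter = 24.8099

24.8099


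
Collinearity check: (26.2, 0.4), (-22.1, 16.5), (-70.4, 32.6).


Cross product: ((-22.1)-26.2)*(32.6-0.4) - (16.5-0.4)*((-70.4)-26.2)
= 0

Yes, collinear


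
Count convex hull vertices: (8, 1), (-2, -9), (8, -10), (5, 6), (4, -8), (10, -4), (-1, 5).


Convex hull vertices (CCW): (-2, -9), (8, -10), (10, -4), (8, 1), (5, 6), (-1, 5)
Count = 6

6


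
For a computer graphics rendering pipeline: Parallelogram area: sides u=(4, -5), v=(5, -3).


|u x v| = |4*(-3) - (-5)*5|
= |(-12) - (-25)| = 13

13


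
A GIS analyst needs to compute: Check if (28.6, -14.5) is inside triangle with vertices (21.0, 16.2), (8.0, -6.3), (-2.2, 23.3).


Cross products: AB x AP = 570.1, BC x BP = -526.12, CA x CP = -658.28
All same sign? no

No, outside


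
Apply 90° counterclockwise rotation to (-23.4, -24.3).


90° CCW: (x,y) -> (-y, x)
(-23.4,-24.3) -> (24.3, -23.4)

(24.3, -23.4)


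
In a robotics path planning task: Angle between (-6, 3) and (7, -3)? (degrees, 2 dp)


u.v = -51, |u| = sqrt(45) = 6.7082, |v| = sqrt(58) = 7.6158
cos(theta) = u.v/(|u||v|) = -51/sqrt(2610) = -0.998274
theta = acos(-0.998274) = 176.63 degrees

176.63 degrees


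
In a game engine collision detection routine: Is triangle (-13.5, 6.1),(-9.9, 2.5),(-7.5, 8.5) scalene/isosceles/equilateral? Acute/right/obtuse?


Side lengths squared: AB^2=25.92, BC^2=41.76, CA^2=41.76
Sorted: [25.92, 41.76, 41.76]
By sides: Isosceles, By angles: Acute

Isosceles, Acute


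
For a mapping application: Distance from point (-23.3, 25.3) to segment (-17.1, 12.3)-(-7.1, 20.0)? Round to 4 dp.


Project P onto AB: t = 0.2392 (clamped to [0,1])
Closest point on segment: (-14.7081, 14.1417)
Distance: 14.0829

14.0829


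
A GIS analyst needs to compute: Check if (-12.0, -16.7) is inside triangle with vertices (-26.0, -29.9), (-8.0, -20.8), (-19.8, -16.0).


Cross products: AB x AP = 110.2, BC x BP = -29.18, CA x CP = 112.76
All same sign? no

No, outside


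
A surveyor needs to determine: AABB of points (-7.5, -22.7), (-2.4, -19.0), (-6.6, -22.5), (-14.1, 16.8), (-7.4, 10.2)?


x range: [-14.1, -2.4]
y range: [-22.7, 16.8]
Bounding box: (-14.1,-22.7) to (-2.4,16.8)

(-14.1,-22.7) to (-2.4,16.8)


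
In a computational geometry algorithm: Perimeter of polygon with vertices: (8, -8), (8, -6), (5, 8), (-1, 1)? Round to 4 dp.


Sides: (8, -8)->(8, -6): sqrt(4) = 2, (8, -6)->(5, 8): sqrt(205) = 14.317821, (5, 8)->(-1, 1): sqrt(85) = 9.219544, (-1, 1)->(8, -8): sqrt(162) = 12.727922
Sum = 38.265287
Perimeter = 38.2653

38.2653


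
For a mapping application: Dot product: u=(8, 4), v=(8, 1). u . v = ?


u . v = u_x*v_x + u_y*v_y = 8*8 + 4*1
= 64 + 4 = 68

68


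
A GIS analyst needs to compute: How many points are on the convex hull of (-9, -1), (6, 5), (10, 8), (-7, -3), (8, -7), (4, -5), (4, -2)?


Convex hull vertices (CCW): (-9, -1), (-7, -3), (8, -7), (10, 8)
Count = 4

4


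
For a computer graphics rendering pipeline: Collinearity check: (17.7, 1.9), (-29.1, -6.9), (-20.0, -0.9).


Cross product: ((-29.1)-17.7)*((-0.9)-1.9) - ((-6.9)-1.9)*((-20)-17.7)
= -200.72

No, not collinear


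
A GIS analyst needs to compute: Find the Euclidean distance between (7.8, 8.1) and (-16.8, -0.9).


dx=-24.6, dy=-9
d^2 = (-24.6)^2 + (-9)^2 = 686.16
d = sqrt(686.16) = 26.1947

26.1947


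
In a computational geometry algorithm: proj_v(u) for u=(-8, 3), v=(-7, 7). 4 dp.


u.v = 77, |v| = sqrt(98) = 9.8995
Scalar projection = u.v / |v| = 77 / sqrt(98) = 7.7782

7.7782


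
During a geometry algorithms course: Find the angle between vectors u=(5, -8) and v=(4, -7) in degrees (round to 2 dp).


u.v = 76, |u| = sqrt(89) = 9.434, |v| = sqrt(65) = 8.0623
cos(theta) = u.v/(|u||v|) = 76/sqrt(5785) = 0.999222
theta = acos(0.999222) = 2.26 degrees

2.26 degrees


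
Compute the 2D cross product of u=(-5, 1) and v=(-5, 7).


u x v = u_x*v_y - u_y*v_x = (-5)*7 - 1*(-5)
= (-35) - (-5) = -30

-30


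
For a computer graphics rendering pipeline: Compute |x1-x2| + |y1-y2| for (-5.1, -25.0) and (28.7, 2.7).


|(-5.1)-28.7| + |(-25)-2.7| = 33.8 + 27.7 = 61.5

61.5


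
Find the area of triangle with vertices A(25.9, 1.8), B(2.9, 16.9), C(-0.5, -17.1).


Area = |x_A(y_B-y_C) + x_B(y_C-y_A) + x_C(y_A-y_B)|/2
= |880.6 + (-54.81) + 7.55|/2
= 833.34/2 = 416.67

416.67


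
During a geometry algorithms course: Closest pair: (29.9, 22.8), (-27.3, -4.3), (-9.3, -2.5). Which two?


d(P0,P1) = 63.2949, d(P0,P2) = 46.6554, d(P1,P2) = 18.0898
Closest: P1 and P2

Closest pair: (-27.3, -4.3) and (-9.3, -2.5), distance = 18.0898


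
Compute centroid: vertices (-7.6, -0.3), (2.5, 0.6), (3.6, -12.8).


Centroid = ((x_A+x_B+x_C)/3, (y_A+y_B+y_C)/3)
= (((-7.6)+2.5+3.6)/3, ((-0.3)+0.6+(-12.8))/3)
= (-0.5, -4.1667)

(-0.5, -4.1667)


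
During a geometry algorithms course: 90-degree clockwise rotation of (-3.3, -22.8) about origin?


90° CW: (x,y) -> (y, -x)
(-3.3,-22.8) -> (-22.8, 3.3)

(-22.8, 3.3)


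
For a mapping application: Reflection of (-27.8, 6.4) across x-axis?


Reflection over x-axis: (x,y) -> (x,-y)
(-27.8, 6.4) -> (-27.8, -6.4)

(-27.8, -6.4)


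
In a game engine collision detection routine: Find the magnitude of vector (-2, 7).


|u| = sqrt((-2)^2 + 7^2) = sqrt(53) = 7.2801

7.2801


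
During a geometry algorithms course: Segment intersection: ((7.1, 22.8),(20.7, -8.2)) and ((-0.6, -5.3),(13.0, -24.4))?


Cross products: d1=529.23, d2=367.39, d3=-620.86, d4=-459.02
d1*d2 < 0 and d3*d4 < 0? no

No, they don't intersect


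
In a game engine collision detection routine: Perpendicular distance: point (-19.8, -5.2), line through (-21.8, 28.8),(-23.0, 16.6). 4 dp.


|cross product| = 65.2
|line direction| = sqrt(150.28) = 12.2589
Distance = 65.2/sqrt(150.28) = 5.3186

5.3186


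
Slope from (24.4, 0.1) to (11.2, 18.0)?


slope = (y2-y1)/(x2-x1) = (18-0.1)/(11.2-24.4) = 17.9/(-13.2) = -1.3561

-1.3561


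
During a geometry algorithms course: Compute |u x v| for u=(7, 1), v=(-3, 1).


|u x v| = |7*1 - 1*(-3)|
= |7 - (-3)| = 10

10


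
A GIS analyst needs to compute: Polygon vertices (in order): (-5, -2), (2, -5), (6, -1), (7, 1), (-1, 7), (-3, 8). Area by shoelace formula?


Shoelace sum: ((-5)*(-5) - 2*(-2)) + (2*(-1) - 6*(-5)) + (6*1 - 7*(-1)) + (7*7 - (-1)*1) + ((-1)*8 - (-3)*7) + ((-3)*(-2) - (-5)*8)
= 179
Area = |179|/2 = 89.5

89.5


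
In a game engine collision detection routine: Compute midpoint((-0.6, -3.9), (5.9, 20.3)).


M = (((-0.6)+5.9)/2, ((-3.9)+20.3)/2)
= (2.65, 8.2)

(2.65, 8.2)


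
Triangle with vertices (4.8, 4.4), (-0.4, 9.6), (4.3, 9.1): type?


Side lengths squared: AB^2=54.08, BC^2=22.34, CA^2=22.34
Sorted: [22.34, 22.34, 54.08]
By sides: Isosceles, By angles: Obtuse

Isosceles, Obtuse


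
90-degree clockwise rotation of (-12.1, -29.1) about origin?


90° CW: (x,y) -> (y, -x)
(-12.1,-29.1) -> (-29.1, 12.1)

(-29.1, 12.1)


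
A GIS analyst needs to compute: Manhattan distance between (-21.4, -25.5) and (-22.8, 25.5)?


|(-21.4)-(-22.8)| + |(-25.5)-25.5| = 1.4 + 51 = 52.4

52.4


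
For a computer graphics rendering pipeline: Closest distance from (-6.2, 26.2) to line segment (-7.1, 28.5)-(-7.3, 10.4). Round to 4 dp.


Project P onto AB: t = 0.1265 (clamped to [0,1])
Closest point on segment: (-7.1253, 26.2102)
Distance: 0.9254

0.9254


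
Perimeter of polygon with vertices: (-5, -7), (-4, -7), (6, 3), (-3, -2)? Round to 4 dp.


Sides: (-5, -7)->(-4, -7): sqrt(1) = 1, (-4, -7)->(6, 3): sqrt(200) = 14.142136, (6, 3)->(-3, -2): sqrt(106) = 10.29563, (-3, -2)->(-5, -7): sqrt(29) = 5.385165
Sum = 30.822931
Perimeter = 30.8229

30.8229


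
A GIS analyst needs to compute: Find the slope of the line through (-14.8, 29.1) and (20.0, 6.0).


slope = (y2-y1)/(x2-x1) = (6-29.1)/(20-(-14.8)) = (-23.1)/34.8 = -0.6638

-0.6638


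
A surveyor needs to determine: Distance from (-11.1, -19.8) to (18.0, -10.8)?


dx=29.1, dy=9
d^2 = 29.1^2 + 9^2 = 927.81
d = sqrt(927.81) = 30.46

30.46


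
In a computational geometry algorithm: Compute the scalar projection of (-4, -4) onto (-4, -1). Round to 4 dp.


u.v = 20, |v| = sqrt(17) = 4.1231
Scalar projection = u.v / |v| = 20 / sqrt(17) = 4.8507

4.8507


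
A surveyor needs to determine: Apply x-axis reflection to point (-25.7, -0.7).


Reflection over x-axis: (x,y) -> (x,-y)
(-25.7, -0.7) -> (-25.7, 0.7)

(-25.7, 0.7)


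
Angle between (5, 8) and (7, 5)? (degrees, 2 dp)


u.v = 75, |u| = sqrt(89) = 9.434, |v| = sqrt(74) = 8.6023
cos(theta) = u.v/(|u||v|) = 75/sqrt(6586) = 0.924167
theta = acos(0.924167) = 22.46 degrees

22.46 degrees


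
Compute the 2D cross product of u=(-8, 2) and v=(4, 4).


u x v = u_x*v_y - u_y*v_x = (-8)*4 - 2*4
= (-32) - 8 = -40

-40


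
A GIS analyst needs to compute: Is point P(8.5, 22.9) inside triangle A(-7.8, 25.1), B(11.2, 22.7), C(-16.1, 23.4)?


Cross products: AB x AP = -2.68, BC x BP = -3.57, CA x CP = -45.97
All same sign? yes

Yes, inside


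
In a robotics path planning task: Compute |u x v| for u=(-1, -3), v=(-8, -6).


|u x v| = |(-1)*(-6) - (-3)*(-8)|
= |6 - 24| = 18

18


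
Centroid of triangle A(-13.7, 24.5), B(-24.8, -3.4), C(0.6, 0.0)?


Centroid = ((x_A+x_B+x_C)/3, (y_A+y_B+y_C)/3)
= (((-13.7)+(-24.8)+0.6)/3, (24.5+(-3.4)+0)/3)
= (-12.6333, 7.0333)

(-12.6333, 7.0333)


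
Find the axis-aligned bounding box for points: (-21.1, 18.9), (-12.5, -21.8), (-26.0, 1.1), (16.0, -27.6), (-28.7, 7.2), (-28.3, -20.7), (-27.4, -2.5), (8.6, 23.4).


x range: [-28.7, 16]
y range: [-27.6, 23.4]
Bounding box: (-28.7,-27.6) to (16,23.4)

(-28.7,-27.6) to (16,23.4)


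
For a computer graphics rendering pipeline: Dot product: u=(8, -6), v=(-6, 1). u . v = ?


u . v = u_x*v_x + u_y*v_y = 8*(-6) + (-6)*1
= (-48) + (-6) = -54

-54


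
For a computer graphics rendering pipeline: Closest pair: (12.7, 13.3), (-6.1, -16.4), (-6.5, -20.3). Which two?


d(P0,P1) = 35.1501, d(P0,P2) = 38.6988, d(P1,P2) = 3.9205
Closest: P1 and P2

Closest pair: (-6.1, -16.4) and (-6.5, -20.3), distance = 3.9205


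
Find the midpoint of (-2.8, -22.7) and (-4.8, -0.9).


M = (((-2.8)+(-4.8))/2, ((-22.7)+(-0.9))/2)
= (-3.8, -11.8)

(-3.8, -11.8)


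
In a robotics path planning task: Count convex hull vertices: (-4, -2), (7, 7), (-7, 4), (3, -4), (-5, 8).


Convex hull vertices (CCW): (-7, 4), (-4, -2), (3, -4), (7, 7), (-5, 8)
Count = 5

5


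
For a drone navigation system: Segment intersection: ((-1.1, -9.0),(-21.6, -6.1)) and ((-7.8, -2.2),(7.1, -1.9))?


Cross products: d1=-103.33, d2=-53.97, d3=-119.97, d4=-169.33
d1*d2 < 0 and d3*d4 < 0? no

No, they don't intersect


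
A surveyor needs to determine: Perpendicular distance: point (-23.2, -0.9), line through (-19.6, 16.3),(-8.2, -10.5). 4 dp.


|cross product| = 292.56
|line direction| = sqrt(848.2) = 29.1239
Distance = 292.56/sqrt(848.2) = 10.0454

10.0454


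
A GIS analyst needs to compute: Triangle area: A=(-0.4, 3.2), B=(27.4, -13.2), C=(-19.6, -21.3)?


Area = |x_A(y_B-y_C) + x_B(y_C-y_A) + x_C(y_A-y_B)|/2
= |(-3.24) + (-671.3) + (-321.44)|/2
= 995.98/2 = 497.99

497.99


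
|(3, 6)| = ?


|u| = sqrt(3^2 + 6^2) = sqrt(45) = 6.7082

6.7082


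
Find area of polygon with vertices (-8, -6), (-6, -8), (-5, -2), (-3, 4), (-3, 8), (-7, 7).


Shoelace sum: ((-8)*(-8) - (-6)*(-6)) + ((-6)*(-2) - (-5)*(-8)) + ((-5)*4 - (-3)*(-2)) + ((-3)*8 - (-3)*4) + ((-3)*7 - (-7)*8) + ((-7)*(-6) - (-8)*7)
= 95
Area = |95|/2 = 47.5

47.5


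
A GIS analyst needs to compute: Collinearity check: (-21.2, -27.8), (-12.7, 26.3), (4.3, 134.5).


Cross product: ((-12.7)-(-21.2))*(134.5-(-27.8)) - (26.3-(-27.8))*(4.3-(-21.2))
= 0

Yes, collinear


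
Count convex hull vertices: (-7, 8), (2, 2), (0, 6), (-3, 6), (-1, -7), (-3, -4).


Convex hull vertices (CCW): (-7, 8), (-3, -4), (-1, -7), (2, 2), (0, 6)
Count = 5

5


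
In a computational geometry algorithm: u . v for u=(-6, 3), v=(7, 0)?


u . v = u_x*v_x + u_y*v_y = (-6)*7 + 3*0
= (-42) + 0 = -42

-42


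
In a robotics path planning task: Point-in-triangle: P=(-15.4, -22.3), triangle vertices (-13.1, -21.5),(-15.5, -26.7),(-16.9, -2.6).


Cross products: AB x AP = -10.04, BC x BP = -8.57, CA x CP = -46.51
All same sign? yes

Yes, inside


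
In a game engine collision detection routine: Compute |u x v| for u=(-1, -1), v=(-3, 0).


|u x v| = |(-1)*0 - (-1)*(-3)|
= |0 - 3| = 3

3


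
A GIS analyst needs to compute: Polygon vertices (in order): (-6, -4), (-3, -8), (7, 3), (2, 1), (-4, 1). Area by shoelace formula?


Shoelace sum: ((-6)*(-8) - (-3)*(-4)) + ((-3)*3 - 7*(-8)) + (7*1 - 2*3) + (2*1 - (-4)*1) + ((-4)*(-4) - (-6)*1)
= 112
Area = |112|/2 = 56

56


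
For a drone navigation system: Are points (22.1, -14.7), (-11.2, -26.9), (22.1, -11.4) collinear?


Cross product: ((-11.2)-22.1)*((-11.4)-(-14.7)) - ((-26.9)-(-14.7))*(22.1-22.1)
= -109.89

No, not collinear


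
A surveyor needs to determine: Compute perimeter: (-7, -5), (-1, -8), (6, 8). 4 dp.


Sides: (-7, -5)->(-1, -8): sqrt(45) = 6.708204, (-1, -8)->(6, 8): sqrt(305) = 17.464249, (6, 8)->(-7, -5): sqrt(338) = 18.384776
Sum = 42.557229
Perimeter = 42.5572

42.5572


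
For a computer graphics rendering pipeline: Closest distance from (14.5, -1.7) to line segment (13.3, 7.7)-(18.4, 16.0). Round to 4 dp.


Project P onto AB: t = 0 (clamped to [0,1])
Closest point on segment: (13.3, 7.7)
Distance: 9.4763

9.4763


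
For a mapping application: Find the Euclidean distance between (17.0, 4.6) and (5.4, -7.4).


dx=-11.6, dy=-12
d^2 = (-11.6)^2 + (-12)^2 = 278.56
d = sqrt(278.56) = 16.6901

16.6901


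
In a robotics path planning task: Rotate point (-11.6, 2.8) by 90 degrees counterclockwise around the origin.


90° CCW: (x,y) -> (-y, x)
(-11.6,2.8) -> (-2.8, -11.6)

(-2.8, -11.6)


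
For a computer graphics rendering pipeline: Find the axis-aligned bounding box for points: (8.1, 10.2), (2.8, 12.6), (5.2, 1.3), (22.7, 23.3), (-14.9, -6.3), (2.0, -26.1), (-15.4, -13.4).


x range: [-15.4, 22.7]
y range: [-26.1, 23.3]
Bounding box: (-15.4,-26.1) to (22.7,23.3)

(-15.4,-26.1) to (22.7,23.3)


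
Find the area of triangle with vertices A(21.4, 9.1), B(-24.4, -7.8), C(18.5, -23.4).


Area = |x_A(y_B-y_C) + x_B(y_C-y_A) + x_C(y_A-y_B)|/2
= |333.84 + 793 + 312.65|/2
= 1439.49/2 = 719.745

719.745


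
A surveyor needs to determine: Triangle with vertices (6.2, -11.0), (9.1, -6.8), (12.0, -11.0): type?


Side lengths squared: AB^2=26.05, BC^2=26.05, CA^2=33.64
Sorted: [26.05, 26.05, 33.64]
By sides: Isosceles, By angles: Acute

Isosceles, Acute


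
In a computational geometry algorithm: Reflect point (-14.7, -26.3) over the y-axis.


Reflection over y-axis: (x,y) -> (-x,y)
(-14.7, -26.3) -> (14.7, -26.3)

(14.7, -26.3)


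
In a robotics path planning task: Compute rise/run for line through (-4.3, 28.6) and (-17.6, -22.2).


slope = (y2-y1)/(x2-x1) = ((-22.2)-28.6)/((-17.6)-(-4.3)) = (-50.8)/(-13.3) = 3.8195

3.8195


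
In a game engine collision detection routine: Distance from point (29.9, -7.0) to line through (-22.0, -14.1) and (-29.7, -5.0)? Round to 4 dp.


|cross product| = 526.96
|line direction| = sqrt(142.1) = 11.9206
Distance = 526.96/sqrt(142.1) = 44.2059

44.2059


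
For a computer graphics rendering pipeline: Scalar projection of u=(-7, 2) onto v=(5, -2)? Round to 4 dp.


u.v = -39, |v| = sqrt(29) = 5.3852
Scalar projection = u.v / |v| = -39 / sqrt(29) = -7.2421

-7.2421


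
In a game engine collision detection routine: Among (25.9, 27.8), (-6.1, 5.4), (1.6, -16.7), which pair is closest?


d(P0,P1) = 39.061, d(P0,P2) = 50.7025, d(P1,P2) = 23.403
Closest: P1 and P2

Closest pair: (-6.1, 5.4) and (1.6, -16.7), distance = 23.403


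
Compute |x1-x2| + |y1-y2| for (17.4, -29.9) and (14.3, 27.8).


|17.4-14.3| + |(-29.9)-27.8| = 3.1 + 57.7 = 60.8

60.8


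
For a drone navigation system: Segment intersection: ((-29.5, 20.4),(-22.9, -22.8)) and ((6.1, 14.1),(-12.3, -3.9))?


Cross products: d1=-756.72, d2=156.96, d3=1496.34, d4=582.66
d1*d2 < 0 and d3*d4 < 0? no

No, they don't intersect


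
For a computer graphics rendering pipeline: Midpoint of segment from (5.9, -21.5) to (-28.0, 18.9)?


M = ((5.9+(-28))/2, ((-21.5)+18.9)/2)
= (-11.05, -1.3)

(-11.05, -1.3)


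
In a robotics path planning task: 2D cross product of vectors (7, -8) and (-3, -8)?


u x v = u_x*v_y - u_y*v_x = 7*(-8) - (-8)*(-3)
= (-56) - 24 = -80

-80


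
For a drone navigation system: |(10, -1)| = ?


|u| = sqrt(10^2 + (-1)^2) = sqrt(101) = 10.0499

10.0499


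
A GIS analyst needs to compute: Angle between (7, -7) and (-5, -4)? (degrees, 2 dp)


u.v = -7, |u| = sqrt(98) = 9.8995, |v| = sqrt(41) = 6.4031
cos(theta) = u.v/(|u||v|) = -7/sqrt(4018) = -0.110432
theta = acos(-0.110432) = 96.34 degrees

96.34 degrees


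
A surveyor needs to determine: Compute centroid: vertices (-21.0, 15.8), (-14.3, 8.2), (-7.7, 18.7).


Centroid = ((x_A+x_B+x_C)/3, (y_A+y_B+y_C)/3)
= (((-21)+(-14.3)+(-7.7))/3, (15.8+8.2+18.7)/3)
= (-14.3333, 14.2333)

(-14.3333, 14.2333)


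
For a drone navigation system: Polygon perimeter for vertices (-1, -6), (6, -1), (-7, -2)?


Sides: (-1, -6)->(6, -1): sqrt(74) = 8.602325, (6, -1)->(-7, -2): sqrt(170) = 13.038405, (-7, -2)->(-1, -6): sqrt(52) = 7.211103
Sum = 28.851833
Perimeter = 28.8518

28.8518


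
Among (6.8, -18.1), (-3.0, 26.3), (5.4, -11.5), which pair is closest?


d(P0,P1) = 45.4687, d(P0,P2) = 6.7469, d(P1,P2) = 38.7221
Closest: P0 and P2

Closest pair: (6.8, -18.1) and (5.4, -11.5), distance = 6.7469


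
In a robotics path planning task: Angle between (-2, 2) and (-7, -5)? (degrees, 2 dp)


u.v = 4, |u| = sqrt(8) = 2.8284, |v| = sqrt(74) = 8.6023
cos(theta) = u.v/(|u||v|) = 4/sqrt(592) = 0.164399
theta = acos(0.164399) = 80.54 degrees

80.54 degrees


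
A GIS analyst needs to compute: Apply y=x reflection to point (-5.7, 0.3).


Reflection over y=x: (x,y) -> (y,x)
(-5.7, 0.3) -> (0.3, -5.7)

(0.3, -5.7)


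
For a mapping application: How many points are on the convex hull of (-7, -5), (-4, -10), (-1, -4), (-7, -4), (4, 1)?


Convex hull vertices (CCW): (-7, -5), (-4, -10), (4, 1), (-7, -4)
Count = 4

4


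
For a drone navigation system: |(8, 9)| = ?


|u| = sqrt(8^2 + 9^2) = sqrt(145) = 12.0416

12.0416


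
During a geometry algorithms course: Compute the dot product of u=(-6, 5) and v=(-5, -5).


u . v = u_x*v_x + u_y*v_y = (-6)*(-5) + 5*(-5)
= 30 + (-25) = 5

5


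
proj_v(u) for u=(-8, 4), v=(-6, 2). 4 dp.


u.v = 56, |v| = sqrt(40) = 6.3246
Scalar projection = u.v / |v| = 56 / sqrt(40) = 8.8544

8.8544


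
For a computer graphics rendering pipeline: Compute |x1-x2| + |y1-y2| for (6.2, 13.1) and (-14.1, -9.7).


|6.2-(-14.1)| + |13.1-(-9.7)| = 20.3 + 22.8 = 43.1

43.1


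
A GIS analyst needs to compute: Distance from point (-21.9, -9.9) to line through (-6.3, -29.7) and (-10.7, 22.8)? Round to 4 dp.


|cross product| = 731.88
|line direction| = sqrt(2775.61) = 52.6841
Distance = 731.88/sqrt(2775.61) = 13.8919

13.8919


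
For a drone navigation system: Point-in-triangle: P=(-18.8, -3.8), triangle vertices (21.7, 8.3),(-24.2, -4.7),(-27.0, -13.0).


Cross products: AB x AP = 28.89, BC x BP = 42.3, CA x CP = 273.38
All same sign? yes

Yes, inside


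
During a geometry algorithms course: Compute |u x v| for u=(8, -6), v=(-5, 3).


|u x v| = |8*3 - (-6)*(-5)|
= |24 - 30| = 6

6


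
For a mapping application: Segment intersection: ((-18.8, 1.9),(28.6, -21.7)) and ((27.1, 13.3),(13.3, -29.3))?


Cross products: d1=-1798.02, d2=546.9, d3=1623.6, d4=-721.32
d1*d2 < 0 and d3*d4 < 0? yes

Yes, they intersect


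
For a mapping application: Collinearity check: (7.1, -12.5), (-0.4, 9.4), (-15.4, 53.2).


Cross product: ((-0.4)-7.1)*(53.2-(-12.5)) - (9.4-(-12.5))*((-15.4)-7.1)
= 0

Yes, collinear


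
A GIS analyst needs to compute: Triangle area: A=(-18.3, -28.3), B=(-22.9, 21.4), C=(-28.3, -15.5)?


Area = |x_A(y_B-y_C) + x_B(y_C-y_A) + x_C(y_A-y_B)|/2
= |(-675.27) + (-293.12) + 1406.51|/2
= 438.12/2 = 219.06

219.06


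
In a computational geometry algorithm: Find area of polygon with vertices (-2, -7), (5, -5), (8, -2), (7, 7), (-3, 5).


Shoelace sum: ((-2)*(-5) - 5*(-7)) + (5*(-2) - 8*(-5)) + (8*7 - 7*(-2)) + (7*5 - (-3)*7) + ((-3)*(-7) - (-2)*5)
= 232
Area = |232|/2 = 116

116


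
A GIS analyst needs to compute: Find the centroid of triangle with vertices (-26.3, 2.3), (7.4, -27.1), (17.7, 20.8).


Centroid = ((x_A+x_B+x_C)/3, (y_A+y_B+y_C)/3)
= (((-26.3)+7.4+17.7)/3, (2.3+(-27.1)+20.8)/3)
= (-0.4, -1.3333)

(-0.4, -1.3333)


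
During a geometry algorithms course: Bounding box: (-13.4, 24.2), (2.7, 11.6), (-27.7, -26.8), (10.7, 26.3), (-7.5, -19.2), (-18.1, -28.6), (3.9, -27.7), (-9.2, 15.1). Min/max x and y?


x range: [-27.7, 10.7]
y range: [-28.6, 26.3]
Bounding box: (-27.7,-28.6) to (10.7,26.3)

(-27.7,-28.6) to (10.7,26.3)


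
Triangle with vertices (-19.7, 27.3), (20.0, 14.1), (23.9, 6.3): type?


Side lengths squared: AB^2=1750.33, BC^2=76.05, CA^2=2341.96
Sorted: [76.05, 1750.33, 2341.96]
By sides: Scalene, By angles: Obtuse

Scalene, Obtuse


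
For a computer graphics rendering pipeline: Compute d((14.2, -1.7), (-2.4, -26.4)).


dx=-16.6, dy=-24.7
d^2 = (-16.6)^2 + (-24.7)^2 = 885.65
d = sqrt(885.65) = 29.7599

29.7599


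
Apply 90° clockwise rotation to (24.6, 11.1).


90° CW: (x,y) -> (y, -x)
(24.6,11.1) -> (11.1, -24.6)

(11.1, -24.6)


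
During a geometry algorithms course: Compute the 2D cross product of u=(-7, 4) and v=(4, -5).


u x v = u_x*v_y - u_y*v_x = (-7)*(-5) - 4*4
= 35 - 16 = 19

19


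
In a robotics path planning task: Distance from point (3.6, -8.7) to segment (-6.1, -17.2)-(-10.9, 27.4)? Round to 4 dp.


Project P onto AB: t = 0.1653 (clamped to [0,1])
Closest point on segment: (-6.8933, -9.8293)
Distance: 10.5539

10.5539


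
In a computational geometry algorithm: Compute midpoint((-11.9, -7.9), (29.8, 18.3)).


M = (((-11.9)+29.8)/2, ((-7.9)+18.3)/2)
= (8.95, 5.2)

(8.95, 5.2)


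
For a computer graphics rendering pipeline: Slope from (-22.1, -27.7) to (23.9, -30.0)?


slope = (y2-y1)/(x2-x1) = ((-30)-(-27.7))/(23.9-(-22.1)) = (-2.3)/46 = -0.05

-0.05


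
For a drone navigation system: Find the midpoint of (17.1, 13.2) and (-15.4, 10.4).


M = ((17.1+(-15.4))/2, (13.2+10.4)/2)
= (0.85, 11.8)

(0.85, 11.8)


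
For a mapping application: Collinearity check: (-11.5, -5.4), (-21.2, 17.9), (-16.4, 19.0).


Cross product: ((-21.2)-(-11.5))*(19-(-5.4)) - (17.9-(-5.4))*((-16.4)-(-11.5))
= -122.51

No, not collinear


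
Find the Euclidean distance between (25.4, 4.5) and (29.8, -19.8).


dx=4.4, dy=-24.3
d^2 = 4.4^2 + (-24.3)^2 = 609.85
d = sqrt(609.85) = 24.6951

24.6951


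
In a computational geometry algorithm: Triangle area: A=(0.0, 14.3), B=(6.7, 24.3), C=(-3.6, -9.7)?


Area = |x_A(y_B-y_C) + x_B(y_C-y_A) + x_C(y_A-y_B)|/2
= |0 + (-160.8) + 36|/2
= 124.8/2 = 62.4

62.4


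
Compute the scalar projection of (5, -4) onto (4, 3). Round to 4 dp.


u.v = 8, |v| = sqrt(25) = 5
Scalar projection = u.v / |v| = 8 / sqrt(25) = 1.6

1.6


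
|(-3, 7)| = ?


|u| = sqrt((-3)^2 + 7^2) = sqrt(58) = 7.6158

7.6158


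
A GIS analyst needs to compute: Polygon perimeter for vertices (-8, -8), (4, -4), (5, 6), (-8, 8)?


Sides: (-8, -8)->(4, -4): sqrt(160) = 12.649111, (4, -4)->(5, 6): sqrt(101) = 10.049876, (5, 6)->(-8, 8): sqrt(173) = 13.152946, (-8, 8)->(-8, -8): sqrt(256) = 16
Sum = 51.851933
Perimeter = 51.8519

51.8519


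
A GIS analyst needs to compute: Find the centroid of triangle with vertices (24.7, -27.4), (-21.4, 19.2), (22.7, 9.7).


Centroid = ((x_A+x_B+x_C)/3, (y_A+y_B+y_C)/3)
= ((24.7+(-21.4)+22.7)/3, ((-27.4)+19.2+9.7)/3)
= (8.6667, 0.5)

(8.6667, 0.5)


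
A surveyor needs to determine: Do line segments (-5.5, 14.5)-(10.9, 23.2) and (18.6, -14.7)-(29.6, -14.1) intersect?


Cross products: d1=335.66, d2=421.52, d3=-688.55, d4=-774.41
d1*d2 < 0 and d3*d4 < 0? no

No, they don't intersect


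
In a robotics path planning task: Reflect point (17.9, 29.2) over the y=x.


Reflection over y=x: (x,y) -> (y,x)
(17.9, 29.2) -> (29.2, 17.9)

(29.2, 17.9)


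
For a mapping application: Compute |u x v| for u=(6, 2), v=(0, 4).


|u x v| = |6*4 - 2*0|
= |24 - 0| = 24

24


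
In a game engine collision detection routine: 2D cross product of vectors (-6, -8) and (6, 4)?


u x v = u_x*v_y - u_y*v_x = (-6)*4 - (-8)*6
= (-24) - (-48) = 24

24


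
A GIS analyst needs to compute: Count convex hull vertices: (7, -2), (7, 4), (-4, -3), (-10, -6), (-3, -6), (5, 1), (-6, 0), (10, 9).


Convex hull vertices (CCW): (-10, -6), (-3, -6), (7, -2), (10, 9), (-6, 0)
Count = 5

5


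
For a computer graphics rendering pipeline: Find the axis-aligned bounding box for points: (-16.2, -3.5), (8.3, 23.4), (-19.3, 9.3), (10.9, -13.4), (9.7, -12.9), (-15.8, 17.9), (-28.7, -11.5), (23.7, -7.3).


x range: [-28.7, 23.7]
y range: [-13.4, 23.4]
Bounding box: (-28.7,-13.4) to (23.7,23.4)

(-28.7,-13.4) to (23.7,23.4)


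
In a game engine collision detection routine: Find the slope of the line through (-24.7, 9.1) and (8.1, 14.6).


slope = (y2-y1)/(x2-x1) = (14.6-9.1)/(8.1-(-24.7)) = 5.5/32.8 = 0.1677

0.1677


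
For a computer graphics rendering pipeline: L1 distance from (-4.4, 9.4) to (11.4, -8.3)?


|(-4.4)-11.4| + |9.4-(-8.3)| = 15.8 + 17.7 = 33.5

33.5


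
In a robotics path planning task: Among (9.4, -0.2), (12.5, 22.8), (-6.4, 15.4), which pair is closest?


d(P0,P1) = 23.208, d(P0,P2) = 22.2036, d(P1,P2) = 20.297
Closest: P1 and P2

Closest pair: (12.5, 22.8) and (-6.4, 15.4), distance = 20.297


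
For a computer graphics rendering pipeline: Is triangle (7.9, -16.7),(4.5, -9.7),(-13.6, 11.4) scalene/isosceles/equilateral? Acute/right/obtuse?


Side lengths squared: AB^2=60.56, BC^2=772.82, CA^2=1251.86
Sorted: [60.56, 772.82, 1251.86]
By sides: Scalene, By angles: Obtuse

Scalene, Obtuse


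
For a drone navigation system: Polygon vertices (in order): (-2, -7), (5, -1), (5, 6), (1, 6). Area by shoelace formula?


Shoelace sum: ((-2)*(-1) - 5*(-7)) + (5*6 - 5*(-1)) + (5*6 - 1*6) + (1*(-7) - (-2)*6)
= 101
Area = |101|/2 = 50.5

50.5


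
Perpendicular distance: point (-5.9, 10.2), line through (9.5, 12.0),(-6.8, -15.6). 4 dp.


|cross product| = 395.7
|line direction| = sqrt(1027.45) = 32.0539
Distance = 395.7/sqrt(1027.45) = 12.3448

12.3448


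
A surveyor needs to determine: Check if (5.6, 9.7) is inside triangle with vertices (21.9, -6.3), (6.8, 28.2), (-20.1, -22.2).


Cross products: AB x AP = 320.75, BC x BP = 437.17, CA x CP = 931.17
All same sign? yes

Yes, inside


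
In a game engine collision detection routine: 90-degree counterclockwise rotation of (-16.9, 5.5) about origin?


90° CCW: (x,y) -> (-y, x)
(-16.9,5.5) -> (-5.5, -16.9)

(-5.5, -16.9)


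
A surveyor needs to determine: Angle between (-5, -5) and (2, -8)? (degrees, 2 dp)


u.v = 30, |u| = sqrt(50) = 7.0711, |v| = sqrt(68) = 8.2462
cos(theta) = u.v/(|u||v|) = 30/sqrt(3400) = 0.514496
theta = acos(0.514496) = 59.04 degrees

59.04 degrees


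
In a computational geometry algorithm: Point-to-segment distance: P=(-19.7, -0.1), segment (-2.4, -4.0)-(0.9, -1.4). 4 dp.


Project P onto AB: t = 0 (clamped to [0,1])
Closest point on segment: (-2.4, -4)
Distance: 17.7341

17.7341


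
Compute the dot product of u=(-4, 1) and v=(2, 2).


u . v = u_x*v_x + u_y*v_y = (-4)*2 + 1*2
= (-8) + 2 = -6

-6


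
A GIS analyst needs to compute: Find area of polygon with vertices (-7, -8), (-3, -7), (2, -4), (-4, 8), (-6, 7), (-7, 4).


Shoelace sum: ((-7)*(-7) - (-3)*(-8)) + ((-3)*(-4) - 2*(-7)) + (2*8 - (-4)*(-4)) + ((-4)*7 - (-6)*8) + ((-6)*4 - (-7)*7) + ((-7)*(-8) - (-7)*4)
= 180
Area = |180|/2 = 90

90


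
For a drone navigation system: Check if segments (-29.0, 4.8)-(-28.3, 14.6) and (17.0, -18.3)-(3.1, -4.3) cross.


Cross products: d1=322.91, d2=176.89, d3=-466.97, d4=-320.95
d1*d2 < 0 and d3*d4 < 0? no

No, they don't intersect


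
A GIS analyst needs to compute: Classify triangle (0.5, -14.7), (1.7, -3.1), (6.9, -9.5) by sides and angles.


Side lengths squared: AB^2=136, BC^2=68, CA^2=68
Sorted: [68, 68, 136]
By sides: Isosceles, By angles: Right

Isosceles, Right


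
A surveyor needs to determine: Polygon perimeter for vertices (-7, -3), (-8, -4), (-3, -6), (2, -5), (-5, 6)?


Sides: (-7, -3)->(-8, -4): sqrt(2) = 1.414214, (-8, -4)->(-3, -6): sqrt(29) = 5.385165, (-3, -6)->(2, -5): sqrt(26) = 5.09902, (2, -5)->(-5, 6): sqrt(170) = 13.038405, (-5, 6)->(-7, -3): sqrt(85) = 9.219544
Sum = 34.156348
Perimeter = 34.1563

34.1563


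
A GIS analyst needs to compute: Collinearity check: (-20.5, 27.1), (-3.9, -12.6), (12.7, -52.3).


Cross product: ((-3.9)-(-20.5))*((-52.3)-27.1) - ((-12.6)-27.1)*(12.7-(-20.5))
= 0

Yes, collinear


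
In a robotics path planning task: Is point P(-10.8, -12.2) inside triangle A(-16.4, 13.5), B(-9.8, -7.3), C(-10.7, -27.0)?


Cross products: AB x AP = -53.14, BC x BP = -15.29, CA x CP = -80.31
All same sign? yes

Yes, inside


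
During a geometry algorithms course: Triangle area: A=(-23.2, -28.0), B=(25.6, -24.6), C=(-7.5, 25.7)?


Area = |x_A(y_B-y_C) + x_B(y_C-y_A) + x_C(y_A-y_B)|/2
= |1166.96 + 1374.72 + 25.5|/2
= 2567.18/2 = 1283.59

1283.59


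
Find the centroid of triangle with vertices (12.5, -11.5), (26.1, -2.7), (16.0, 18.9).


Centroid = ((x_A+x_B+x_C)/3, (y_A+y_B+y_C)/3)
= ((12.5+26.1+16)/3, ((-11.5)+(-2.7)+18.9)/3)
= (18.2, 1.5667)

(18.2, 1.5667)


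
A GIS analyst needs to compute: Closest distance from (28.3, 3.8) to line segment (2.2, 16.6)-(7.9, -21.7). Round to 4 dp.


Project P onto AB: t = 0.4262 (clamped to [0,1])
Closest point on segment: (4.6292, 0.2772)
Distance: 23.9315

23.9315


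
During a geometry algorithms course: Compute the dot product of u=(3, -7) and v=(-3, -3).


u . v = u_x*v_x + u_y*v_y = 3*(-3) + (-7)*(-3)
= (-9) + 21 = 12

12


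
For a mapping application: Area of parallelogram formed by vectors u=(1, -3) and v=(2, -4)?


|u x v| = |1*(-4) - (-3)*2|
= |(-4) - (-6)| = 2

2


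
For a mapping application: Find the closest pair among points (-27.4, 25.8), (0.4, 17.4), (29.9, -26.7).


d(P0,P1) = 29.0413, d(P0,P2) = 77.7145, d(P1,P2) = 53.0571
Closest: P0 and P1

Closest pair: (-27.4, 25.8) and (0.4, 17.4), distance = 29.0413


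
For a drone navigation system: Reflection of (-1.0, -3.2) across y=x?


Reflection over y=x: (x,y) -> (y,x)
(-1, -3.2) -> (-3.2, -1)

(-3.2, -1)


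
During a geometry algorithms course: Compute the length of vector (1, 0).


|u| = sqrt(1^2 + 0^2) = sqrt(1) = 1

1


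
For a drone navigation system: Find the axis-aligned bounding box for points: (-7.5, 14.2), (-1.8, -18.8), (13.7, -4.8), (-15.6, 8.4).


x range: [-15.6, 13.7]
y range: [-18.8, 14.2]
Bounding box: (-15.6,-18.8) to (13.7,14.2)

(-15.6,-18.8) to (13.7,14.2)


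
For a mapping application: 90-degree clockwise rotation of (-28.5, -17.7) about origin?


90° CW: (x,y) -> (y, -x)
(-28.5,-17.7) -> (-17.7, 28.5)

(-17.7, 28.5)


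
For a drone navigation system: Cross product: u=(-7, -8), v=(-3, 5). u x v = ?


u x v = u_x*v_y - u_y*v_x = (-7)*5 - (-8)*(-3)
= (-35) - 24 = -59

-59


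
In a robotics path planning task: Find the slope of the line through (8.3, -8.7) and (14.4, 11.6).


slope = (y2-y1)/(x2-x1) = (11.6-(-8.7))/(14.4-8.3) = 20.3/6.1 = 3.3279

3.3279


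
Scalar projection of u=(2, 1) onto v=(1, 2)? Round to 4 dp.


u.v = 4, |v| = sqrt(5) = 2.2361
Scalar projection = u.v / |v| = 4 / sqrt(5) = 1.7889

1.7889


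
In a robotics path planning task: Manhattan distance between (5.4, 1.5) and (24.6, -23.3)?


|5.4-24.6| + |1.5-(-23.3)| = 19.2 + 24.8 = 44

44


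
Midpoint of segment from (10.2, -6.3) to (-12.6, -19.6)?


M = ((10.2+(-12.6))/2, ((-6.3)+(-19.6))/2)
= (-1.2, -12.95)

(-1.2, -12.95)


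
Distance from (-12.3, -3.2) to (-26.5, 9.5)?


dx=-14.2, dy=12.7
d^2 = (-14.2)^2 + 12.7^2 = 362.93
d = sqrt(362.93) = 19.0507

19.0507


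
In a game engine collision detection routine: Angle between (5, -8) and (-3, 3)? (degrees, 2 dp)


u.v = -39, |u| = sqrt(89) = 9.434, |v| = sqrt(18) = 4.2426
cos(theta) = u.v/(|u||v|) = -39/sqrt(1602) = -0.974391
theta = acos(-0.974391) = 167.01 degrees

167.01 degrees


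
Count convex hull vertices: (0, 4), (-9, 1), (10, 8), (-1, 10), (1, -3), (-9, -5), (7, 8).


Convex hull vertices (CCW): (-9, -5), (1, -3), (10, 8), (-1, 10), (-9, 1)
Count = 5

5
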